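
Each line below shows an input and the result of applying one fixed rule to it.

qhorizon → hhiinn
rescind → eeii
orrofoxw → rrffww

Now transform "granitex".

rriixx

Rule — keep one character in every 3, starting at position 2 (positions 2nd, 5th, 8th, ...), then double every character.
For "granitex", step one produces "rix"; step two turns that into "rriixx".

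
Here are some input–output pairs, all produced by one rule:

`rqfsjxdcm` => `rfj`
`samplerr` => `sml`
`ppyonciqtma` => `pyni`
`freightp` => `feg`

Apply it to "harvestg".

hre

Rule — delete the last 3 characters, then keep every other character starting from the first (positions 1st, 3rd, 5th, ...).
On "harvestg": the first step gives "harve", and the second then gives "hre".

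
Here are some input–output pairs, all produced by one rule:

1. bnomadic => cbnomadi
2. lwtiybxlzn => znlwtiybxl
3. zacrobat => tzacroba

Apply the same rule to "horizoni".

Looking at the pairs, the operation is to move the first 3 characters to the end (rotate left by 3), then swap the front and back halves of the string.
"horizoni" → "izonihor" → "ihorizon".

ihorizon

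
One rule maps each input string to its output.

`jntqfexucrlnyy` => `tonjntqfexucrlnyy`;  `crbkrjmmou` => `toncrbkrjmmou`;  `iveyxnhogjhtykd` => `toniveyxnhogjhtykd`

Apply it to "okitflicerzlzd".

tonokitflicerzlzd

In each case the input is transformed by: prepend "ton".
"okitflicerzlzd" → "tonokitflicerzlzd".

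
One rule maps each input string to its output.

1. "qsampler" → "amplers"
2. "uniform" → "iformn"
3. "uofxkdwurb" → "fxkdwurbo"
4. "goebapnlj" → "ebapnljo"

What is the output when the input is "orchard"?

chardr

The transformation: delete the first character, then move the first character to the end.
On "orchard": the first step gives "rchard", and the second then gives "chardr".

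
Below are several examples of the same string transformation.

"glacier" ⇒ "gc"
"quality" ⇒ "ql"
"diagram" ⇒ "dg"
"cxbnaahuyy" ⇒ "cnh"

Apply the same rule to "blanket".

bn

The transformation: keep one character in every 3, starting at position 1 (positions 1st, 4th, 7th, ...), then delete the last character.
For "blanket", step one produces "bnt"; step two turns that into "bn".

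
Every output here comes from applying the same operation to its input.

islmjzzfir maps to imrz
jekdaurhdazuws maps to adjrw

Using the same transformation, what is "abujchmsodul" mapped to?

adjm

Looking at the pairs, the operation is to keep one character in every 3, starting at position 1 (positions 1st, 4th, 7th, ...), then sort the characters into alphabetical order.
So "abujchmsodul" becomes "adjm".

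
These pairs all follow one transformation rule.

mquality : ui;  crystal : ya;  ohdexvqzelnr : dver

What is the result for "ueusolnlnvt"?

The pattern: keep one character in every 3, starting at position 3 (positions 3rd, 6th, 9th, ...).
So "ueusolnlnvt" becomes "uln".

uln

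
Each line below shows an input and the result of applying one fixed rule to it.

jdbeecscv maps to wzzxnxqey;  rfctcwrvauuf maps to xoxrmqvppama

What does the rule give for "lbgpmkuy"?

Each output is the input with this applied: move the first 2 characters to the end (rotate left by 2), then shift every letter 5 places backward in the alphabet (wrapping around).
Starting from "lbgpmkuy": after the first operation, "gpmkuylb"; after the second, "bkhfptgw".
(Check on "rfctcwrvauuf": → "ctcwrvauufrf" → "xoxrmqvppama" ✓)

bkhfptgw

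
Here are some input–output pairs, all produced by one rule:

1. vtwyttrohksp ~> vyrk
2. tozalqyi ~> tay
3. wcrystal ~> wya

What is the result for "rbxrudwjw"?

Looking at the pairs, the operation is to keep one character in every 3, starting at position 1 (positions 1st, 4th, 7th, ...).
On "rbxrudwjw" that produces "rrw".

rrw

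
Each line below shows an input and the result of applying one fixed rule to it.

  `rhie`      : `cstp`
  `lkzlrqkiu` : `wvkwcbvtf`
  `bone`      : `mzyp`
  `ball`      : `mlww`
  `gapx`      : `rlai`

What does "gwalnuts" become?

rhlwyfed

In each case the input is transformed by: shift every letter 11 places forward in the alphabet (wrapping around).
So "gwalnuts" becomes "rhlwyfed".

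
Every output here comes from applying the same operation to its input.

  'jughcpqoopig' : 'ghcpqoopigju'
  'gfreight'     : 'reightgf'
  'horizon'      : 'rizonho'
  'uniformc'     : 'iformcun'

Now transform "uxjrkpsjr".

jrkpsjrux

Rule — move the first 2 characters to the end (rotate left by 2).
Doing the same to "uxjrkpsjr": "jrkpsjrux".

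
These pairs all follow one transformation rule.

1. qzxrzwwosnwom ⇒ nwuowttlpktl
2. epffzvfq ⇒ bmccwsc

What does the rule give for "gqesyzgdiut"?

The transformation: delete the last character, then shift every letter 3 places backward in the alphabet (wrapping around).
For "gqesyzgdiut", step one produces "gqesyzgdiu"; step two turns that into "dnbpvwdafr".

dnbpvwdafr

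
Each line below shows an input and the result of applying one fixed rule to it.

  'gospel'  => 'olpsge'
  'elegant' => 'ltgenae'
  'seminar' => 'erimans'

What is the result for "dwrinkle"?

What's happening: swap the first and last characters, then swap each adjacent pair of characters (1↔2, 3↔4, ...).
For "dwrinkle", step one produces "ewrinkld"; step two turns that into "weirkndl".
(Check on "gospel": → "lospeg" → "olpsge" ✓)

weirkndl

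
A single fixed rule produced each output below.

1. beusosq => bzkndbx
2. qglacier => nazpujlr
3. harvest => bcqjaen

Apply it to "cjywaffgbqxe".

gnlshfjoopkz

Rule — shift every letter 9 places forward in the alphabet (wrapping around), then move the last 2 characters to the front (rotate right by 2).
Applying that to "cjywaffgbqxe" gives "gnlshfjoopkz".
(Check on "harvest": → "qjaenbc" → "bcqjaen" ✓)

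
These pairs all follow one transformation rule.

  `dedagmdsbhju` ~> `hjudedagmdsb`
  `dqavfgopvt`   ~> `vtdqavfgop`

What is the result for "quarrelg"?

gquarrel

What's happening: swap the front and back halves of the string, then move the first 3 characters to the end (rotate left by 3).
For "quarrelg", step one produces "relgquar"; step two turns that into "gquarrel".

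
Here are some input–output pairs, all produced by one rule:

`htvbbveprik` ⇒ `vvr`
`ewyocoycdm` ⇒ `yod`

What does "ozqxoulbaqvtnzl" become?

quatl

Each output is the input with this applied: keep one character in every 3, starting at position 3 (positions 3rd, 6th, 9th, ...).
For "ozqxoulbaqvtnzl" the result is "quatl".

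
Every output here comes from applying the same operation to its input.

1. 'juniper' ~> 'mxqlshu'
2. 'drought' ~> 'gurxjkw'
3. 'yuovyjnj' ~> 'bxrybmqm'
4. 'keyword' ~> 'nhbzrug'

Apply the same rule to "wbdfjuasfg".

zegimxdvij

The pattern: shift every letter 3 places forward in the alphabet (wrapping around).
"wbdfjuasfg" → "zegimxdvij".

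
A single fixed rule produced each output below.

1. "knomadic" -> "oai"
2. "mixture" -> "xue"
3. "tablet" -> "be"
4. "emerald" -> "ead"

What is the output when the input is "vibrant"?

bat

The pattern: keep every other character starting from the first (positions 1st, 3rd, 5th, ...), then delete the first character.
On "vibrant": the first step gives "vbat", and the second then gives "bat".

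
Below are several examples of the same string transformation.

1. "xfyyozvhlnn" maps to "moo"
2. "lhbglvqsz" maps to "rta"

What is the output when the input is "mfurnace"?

bdf

The rule is to shift every letter 1 place forward in the alphabet (wrapping around), then keep only the last 3 characters.
For "mfurnace", step one produces "ngvsobdf"; step two turns that into "bdf".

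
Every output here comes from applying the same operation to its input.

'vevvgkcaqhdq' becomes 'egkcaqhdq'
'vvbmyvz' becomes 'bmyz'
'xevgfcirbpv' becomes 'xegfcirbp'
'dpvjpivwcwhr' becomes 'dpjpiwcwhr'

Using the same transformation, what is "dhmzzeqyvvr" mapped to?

In each case the input is transformed by: remove every "v".
For "dhmzzeqyvvr" the result is "dhmzzeqyr".

dhmzzeqyr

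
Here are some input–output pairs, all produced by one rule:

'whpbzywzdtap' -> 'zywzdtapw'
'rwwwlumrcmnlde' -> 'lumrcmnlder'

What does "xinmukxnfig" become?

The pattern: move the first character to the end, then delete the first 3 characters.
Applying both steps to "xinmukxnfig": "inmukxnfigx", then "ukxnfigx".

ukxnfigx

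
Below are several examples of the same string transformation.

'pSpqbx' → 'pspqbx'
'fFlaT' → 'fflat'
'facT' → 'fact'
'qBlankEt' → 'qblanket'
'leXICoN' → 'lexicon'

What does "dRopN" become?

dropn

What's happening: convert every letter to lowercase.
Applying that to "dRopN" gives "dropn".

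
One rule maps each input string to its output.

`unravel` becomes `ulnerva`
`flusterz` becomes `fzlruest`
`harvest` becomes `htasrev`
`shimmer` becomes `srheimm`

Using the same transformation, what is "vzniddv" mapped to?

The rule is to take characters alternately from the front and the back (1st, last, 2nd, 2nd-last, ...).
On "vzniddv" that produces "vvzdndi".

vvzdndi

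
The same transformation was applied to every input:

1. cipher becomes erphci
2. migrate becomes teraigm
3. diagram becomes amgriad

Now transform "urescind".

ndciesur

Rule — reverse the string, then swap each adjacent pair of characters (1↔2, 3↔4, ...).
Starting from "urescind": after the first operation, "dnicseru"; after the second, "ndciesur".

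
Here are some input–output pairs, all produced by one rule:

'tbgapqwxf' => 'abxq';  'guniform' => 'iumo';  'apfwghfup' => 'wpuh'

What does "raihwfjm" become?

hamf

What's happening: keep every other character starting from the second (positions 2nd, 4th, 6th, ...), then swap each adjacent pair of characters (1↔2, 3↔4, ...).
On "raihwfjm": the first step gives "ahfm", and the second then gives "hamf".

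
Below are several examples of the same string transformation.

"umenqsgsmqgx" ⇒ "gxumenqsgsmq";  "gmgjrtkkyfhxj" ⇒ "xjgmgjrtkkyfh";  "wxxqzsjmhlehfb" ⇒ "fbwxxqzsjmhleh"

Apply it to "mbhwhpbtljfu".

fumbhwhpbtlj

The rule is to move the last 2 characters to the front (rotate right by 2).
For "mbhwhpbtljfu" the result is "fumbhwhpbtlj".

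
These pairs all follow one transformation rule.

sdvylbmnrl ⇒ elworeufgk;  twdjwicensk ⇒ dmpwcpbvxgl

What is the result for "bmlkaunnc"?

vufedtngg

The rule is to shift every letter 7 places backward in the alphabet (wrapping around), then move the last character to the front.
For "bmlkaunnc", step one produces "ufedtnggv"; step two turns that into "vufedtngg".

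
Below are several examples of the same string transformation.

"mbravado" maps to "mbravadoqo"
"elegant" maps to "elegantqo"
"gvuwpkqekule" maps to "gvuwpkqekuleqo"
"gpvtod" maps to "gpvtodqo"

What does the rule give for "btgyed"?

The transformation: append "qo".
For "btgyed" the result is "btgyedqo".

btgyedqo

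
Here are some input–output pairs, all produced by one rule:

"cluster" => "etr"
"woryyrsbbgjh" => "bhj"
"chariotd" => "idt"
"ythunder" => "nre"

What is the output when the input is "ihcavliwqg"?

igq

The transformation: swap each adjacent pair of characters (1↔2, 3↔4, ...), then keep only the last 3 characters.
On "ihcavliwqg": the first step gives "hiaclvwigq", and the second then gives "igq".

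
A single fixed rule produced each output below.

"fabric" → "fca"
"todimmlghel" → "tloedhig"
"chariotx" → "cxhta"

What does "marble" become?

mea

The rule is to take characters alternately from the front and the back (1st, last, 2nd, 2nd-last, ...), then delete the last 3 characters.
So "marble" becomes "mea".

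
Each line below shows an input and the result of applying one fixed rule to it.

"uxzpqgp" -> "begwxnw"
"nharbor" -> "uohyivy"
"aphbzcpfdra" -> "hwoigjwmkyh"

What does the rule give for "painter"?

The transformation: shift every letter 7 places forward in the alphabet (wrapping around).
Applying that to "painter" gives "whpualy".

whpualy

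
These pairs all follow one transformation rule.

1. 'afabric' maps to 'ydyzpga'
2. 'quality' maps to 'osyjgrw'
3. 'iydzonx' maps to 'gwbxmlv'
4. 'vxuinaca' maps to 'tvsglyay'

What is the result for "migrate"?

kgepyrc

In each case the input is transformed by: shift every letter 2 places backward in the alphabet (wrapping around).
"migrate" → "kgepyrc".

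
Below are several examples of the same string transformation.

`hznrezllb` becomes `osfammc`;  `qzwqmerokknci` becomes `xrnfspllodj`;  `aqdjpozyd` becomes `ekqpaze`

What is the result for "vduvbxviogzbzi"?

Rule — delete the first 2 characters, then shift every letter 1 place forward in the alphabet (wrapping around).
Working it through for "vduvbxviogzbzi": intermediate "uvbxviogzbzi", final "vwcywjphacaj".

vwcywjphacaj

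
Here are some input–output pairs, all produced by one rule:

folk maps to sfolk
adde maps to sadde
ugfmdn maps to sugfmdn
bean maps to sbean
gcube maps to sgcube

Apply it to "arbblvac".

sarbblvac

Each output is the input with this applied: prepend "s".
On "arbblvac" that produces "sarbblvac".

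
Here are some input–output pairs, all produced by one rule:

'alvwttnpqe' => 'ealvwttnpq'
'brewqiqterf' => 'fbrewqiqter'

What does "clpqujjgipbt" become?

In each case the input is transformed by: move the last character to the front.
Doing the same to "clpqujjgipbt": "tclpqujjgipb".

tclpqujjgipb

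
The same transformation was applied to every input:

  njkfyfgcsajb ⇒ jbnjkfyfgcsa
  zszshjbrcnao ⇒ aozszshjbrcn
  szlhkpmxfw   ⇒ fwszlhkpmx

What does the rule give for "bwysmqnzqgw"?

gwbwysmqnzq

Rule — move the last 2 characters to the front (rotate right by 2).
"bwysmqnzqgw" → "gwbwysmqnzq".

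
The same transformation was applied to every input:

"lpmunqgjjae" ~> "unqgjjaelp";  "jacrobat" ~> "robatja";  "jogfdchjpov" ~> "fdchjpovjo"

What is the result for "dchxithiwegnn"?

xithiwegnndc

The pattern: move the first 2 characters to the end (rotate left by 2), then delete the first character.
Working it through for "dchxithiwegnn": intermediate "hxithiwegnndc", final "xithiwegnndc".
(Check on "lpmunqgjjae": → "munqgjjaelp" → "unqgjjaelp" ✓)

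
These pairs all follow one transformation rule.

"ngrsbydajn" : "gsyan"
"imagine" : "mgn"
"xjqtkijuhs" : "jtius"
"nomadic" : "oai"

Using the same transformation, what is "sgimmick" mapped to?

gmik

The transformation: keep every other character starting from the second (positions 2nd, 4th, 6th, ...).
On "sgimmick" that produces "gmik".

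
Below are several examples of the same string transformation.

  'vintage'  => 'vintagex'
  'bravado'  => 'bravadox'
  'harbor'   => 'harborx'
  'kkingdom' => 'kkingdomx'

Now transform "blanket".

The pattern: append "x".
So "blanket" becomes "blanketx".

blanketx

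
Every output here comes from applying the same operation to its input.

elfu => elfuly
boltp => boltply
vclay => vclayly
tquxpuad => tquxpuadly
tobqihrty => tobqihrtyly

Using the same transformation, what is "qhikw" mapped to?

qhikwly

In each case the input is transformed by: append "ly".
"qhikw" → "qhikwly".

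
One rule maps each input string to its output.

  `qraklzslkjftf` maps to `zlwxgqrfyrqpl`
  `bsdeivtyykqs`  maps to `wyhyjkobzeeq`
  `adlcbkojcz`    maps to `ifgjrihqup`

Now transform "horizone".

tknuxofu

Looking at the pairs, the operation is to move the last 2 characters to the front (rotate right by 2), then shift every letter 6 places forward in the alphabet (wrapping around).
On "horizone": the first step gives "nehorizo", and the second then gives "tknuxofu".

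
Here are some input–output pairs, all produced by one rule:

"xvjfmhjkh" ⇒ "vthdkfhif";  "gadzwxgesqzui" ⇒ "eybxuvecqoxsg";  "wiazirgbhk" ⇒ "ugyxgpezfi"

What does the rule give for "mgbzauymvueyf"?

Looking at the pairs, the operation is to shift every letter 2 places backward in the alphabet (wrapping around).
"mgbzauymvueyf" → "kezxyswktscwd".

kezxyswktscwd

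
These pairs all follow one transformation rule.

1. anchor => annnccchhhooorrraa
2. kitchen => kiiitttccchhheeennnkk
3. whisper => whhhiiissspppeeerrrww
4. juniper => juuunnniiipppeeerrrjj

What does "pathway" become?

In each case the input is transformed by: repeat every character 3 times, then move the first 2 characters to the end (rotate left by 2).
Applying both steps to "pathway": "pppaaattthhhwwwaaayyy", then "paaattthhhwwwaaayyypp".
(Check on "kitchen": → "kkkiiitttccchhheeennn" → "kiiitttccchhheeennnkk" ✓)

paaattthhhwwwaaayyypp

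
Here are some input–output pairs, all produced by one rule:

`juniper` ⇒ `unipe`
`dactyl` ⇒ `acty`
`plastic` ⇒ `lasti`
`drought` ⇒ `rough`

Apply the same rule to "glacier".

The rule is to move the first character to the end, then delete the last 2 characters.
On "glacier": the first step gives "lacierg", and the second then gives "lacie".

lacie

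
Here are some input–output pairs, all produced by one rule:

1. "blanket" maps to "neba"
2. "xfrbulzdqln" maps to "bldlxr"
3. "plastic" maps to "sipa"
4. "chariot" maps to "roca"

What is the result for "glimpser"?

Rule — move the first 3 characters to the end (rotate left by 3), then keep every other character starting from the first (positions 1st, 3rd, 5th, ...).
Applying both steps to "glimpser": "mpsergli", then "msrl".

msrl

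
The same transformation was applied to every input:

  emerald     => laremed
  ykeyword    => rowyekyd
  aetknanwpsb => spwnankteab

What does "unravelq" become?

levarnuq

Each output is the input with this applied: reverse the string, then move the first character to the end.
Starting from "unravelq": after the first operation, "qlevarnu"; after the second, "levarnuq".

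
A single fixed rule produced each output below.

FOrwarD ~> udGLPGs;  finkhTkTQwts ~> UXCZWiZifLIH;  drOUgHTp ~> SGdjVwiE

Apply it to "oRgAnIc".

DgVpCxR

Rule — shift every letter 11 places backward in the alphabet (wrapping around), then flip the case of every letter.
Starting from "oRgAnIc": after the first operation, "dGvPcXr"; after the second, "DgVpCxR".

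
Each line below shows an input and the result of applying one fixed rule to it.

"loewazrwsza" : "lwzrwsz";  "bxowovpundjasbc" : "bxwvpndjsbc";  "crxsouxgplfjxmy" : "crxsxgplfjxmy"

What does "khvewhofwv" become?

Rule — remove every vowel.
On "khvewhofwv" that produces "khvwhfwv".

khvwhfwv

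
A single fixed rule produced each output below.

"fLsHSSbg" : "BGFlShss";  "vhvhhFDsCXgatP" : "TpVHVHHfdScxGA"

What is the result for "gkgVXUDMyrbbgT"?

The pattern: move the last 2 characters to the front (rotate right by 2), then flip the case of every letter.
"gkgVXUDMyrbbgT" → "gTgkgVXUDMyrbb" → "GtGKGvxudmYRBB".

GtGKGvxudmYRBB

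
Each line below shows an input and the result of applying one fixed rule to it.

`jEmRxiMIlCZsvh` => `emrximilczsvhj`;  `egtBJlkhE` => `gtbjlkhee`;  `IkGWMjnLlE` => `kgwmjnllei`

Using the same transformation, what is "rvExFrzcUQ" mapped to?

The pattern: move the first character to the end, then convert every letter to lowercase.
Applying both steps to "rvExFrzcUQ": "vExFrzcUQr", then "vexfrzcuqr".

vexfrzcuqr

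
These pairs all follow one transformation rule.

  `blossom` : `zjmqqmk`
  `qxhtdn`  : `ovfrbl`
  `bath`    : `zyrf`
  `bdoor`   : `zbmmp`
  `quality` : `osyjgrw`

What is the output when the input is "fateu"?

The transformation: shift every letter 2 places backward in the alphabet (wrapping around).
Doing the same to "fateu": "dyrcs".

dyrcs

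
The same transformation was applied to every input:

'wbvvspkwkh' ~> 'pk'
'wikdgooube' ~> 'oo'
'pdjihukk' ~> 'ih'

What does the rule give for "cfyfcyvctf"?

yv

In each case the input is transformed by: move the last 3 characters to the front (rotate right by 3), then keep only the last 2 characters.
On "cfyfcyvctf": the first step gives "ctfcfyfcyv", and the second then gives "yv".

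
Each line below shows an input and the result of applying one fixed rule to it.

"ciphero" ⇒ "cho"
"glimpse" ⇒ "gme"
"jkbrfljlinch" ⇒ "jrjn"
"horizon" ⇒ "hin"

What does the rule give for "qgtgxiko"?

qgk

In each case the input is transformed by: keep one character in every 3, starting at position 1 (positions 1st, 4th, 7th, ...).
Doing the same to "qgtgxiko": "qgk".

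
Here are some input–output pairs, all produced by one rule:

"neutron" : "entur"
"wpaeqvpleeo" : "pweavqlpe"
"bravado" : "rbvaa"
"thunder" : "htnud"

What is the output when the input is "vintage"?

The pattern: delete the last 2 characters, then swap each adjacent pair of characters (1↔2, 3↔4, ...).
Applying that to "vintage" gives "ivtna".

ivtna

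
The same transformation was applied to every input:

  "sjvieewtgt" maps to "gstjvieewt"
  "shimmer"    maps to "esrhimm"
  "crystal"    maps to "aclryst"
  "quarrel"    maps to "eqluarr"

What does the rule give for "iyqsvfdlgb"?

gibyqsvfdl

Looking at the pairs, the operation is to swap the first and last characters, then move the last 2 characters to the front (rotate right by 2).
Applying both steps to "iyqsvfdlgb": "byqsvfdlgi", then "gibyqsvfdl".
(Check on "quarrel": → "luarreq" → "eqluarr" ✓)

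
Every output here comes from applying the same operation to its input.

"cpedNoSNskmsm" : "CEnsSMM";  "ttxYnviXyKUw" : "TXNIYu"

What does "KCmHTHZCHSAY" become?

Each output is the input with this applied: keep every other character starting from the first (positions 1st, 3rd, 5th, ...), then flip the case of every letter.
For "KCmHTHZCHSAY" the result is "kMtzha".

kMtzha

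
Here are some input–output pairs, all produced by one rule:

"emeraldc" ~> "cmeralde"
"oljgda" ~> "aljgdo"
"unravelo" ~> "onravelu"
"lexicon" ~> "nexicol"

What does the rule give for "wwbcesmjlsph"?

hwbcesmjlspw

The rule is to swap the first and last characters.
Applying that to "wwbcesmjlsph" gives "hwbcesmjlspw".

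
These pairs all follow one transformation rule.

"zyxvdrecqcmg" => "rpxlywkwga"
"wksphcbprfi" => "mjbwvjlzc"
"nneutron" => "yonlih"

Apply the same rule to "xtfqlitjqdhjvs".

zkfcndkxbdpm

Each output is the input with this applied: shift every letter 6 places backward in the alphabet (wrapping around), then delete the first 2 characters.
For "xtfqlitjqdhjvs", step one produces "rnzkfcndkxbdpm"; step two turns that into "zkfcndkxbdpm".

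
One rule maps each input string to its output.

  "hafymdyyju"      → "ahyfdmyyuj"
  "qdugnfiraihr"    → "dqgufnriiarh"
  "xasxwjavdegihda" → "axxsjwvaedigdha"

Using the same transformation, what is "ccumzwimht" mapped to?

ccmuwzmith

What's happening: swap each adjacent pair of characters (1↔2, 3↔4, ...).
So "ccumzwimht" becomes "ccmuwzmith".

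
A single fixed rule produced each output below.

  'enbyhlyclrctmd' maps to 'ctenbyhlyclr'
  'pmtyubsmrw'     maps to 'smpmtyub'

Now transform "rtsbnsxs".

The rule is to delete the last 2 characters, then move the last 2 characters to the front (rotate right by 2).
"rtsbnsxs" → "rtsbns" → "nsrtsb".

nsrtsb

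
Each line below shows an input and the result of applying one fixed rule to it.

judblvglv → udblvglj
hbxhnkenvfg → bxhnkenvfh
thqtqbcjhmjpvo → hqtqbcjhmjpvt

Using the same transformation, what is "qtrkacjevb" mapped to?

The transformation: delete the last character, then move the first character to the end.
"qtrkacjevb" → "qtrkacjev" → "trkacjevq".
(Check on "thqtqbcjhmjpvo": → "thqtqbcjhmjpv" → "hqtqbcjhmjpvt" ✓)

trkacjevq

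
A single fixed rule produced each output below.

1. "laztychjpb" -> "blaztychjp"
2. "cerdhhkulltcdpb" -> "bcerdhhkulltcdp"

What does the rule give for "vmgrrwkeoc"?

cvmgrrwkeo

Looking at the pairs, the operation is to move the last character to the front.
On "vmgrrwkeoc" that produces "cvmgrrwkeo".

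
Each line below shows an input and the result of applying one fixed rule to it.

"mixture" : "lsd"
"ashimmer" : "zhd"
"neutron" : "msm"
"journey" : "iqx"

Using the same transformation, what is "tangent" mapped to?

The pattern: keep one character in every 3, starting at position 1 (positions 1st, 4th, 7th, ...), then shift every letter 1 place backward in the alphabet (wrapping around).
For "tangent", step one produces "tgt"; step two turns that into "sfs".

sfs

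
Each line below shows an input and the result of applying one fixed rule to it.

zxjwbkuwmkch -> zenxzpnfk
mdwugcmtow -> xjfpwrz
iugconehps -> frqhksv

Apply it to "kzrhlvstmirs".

koyvwpluv

The pattern: delete the first 3 characters, then shift every letter 3 places forward in the alphabet (wrapping around).
Applying that to "kzrhlvstmirs" gives "koyvwpluv".
(Check on "mdwugcmtow": → "ugcmtow" → "xjfpwrz" ✓)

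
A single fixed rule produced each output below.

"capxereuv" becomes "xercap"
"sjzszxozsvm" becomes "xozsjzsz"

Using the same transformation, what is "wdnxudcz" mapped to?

What's happening: delete the last 3 characters, then move the last 3 characters to the front (rotate right by 3).
On "wdnxudcz": the first step gives "wdnxu", and the second then gives "nxuwd".

nxuwd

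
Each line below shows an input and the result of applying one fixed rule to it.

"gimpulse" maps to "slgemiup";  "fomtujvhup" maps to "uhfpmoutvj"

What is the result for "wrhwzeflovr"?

The transformation: move the last 3 characters to the front (rotate right by 3), then swap each adjacent pair of characters (1↔2, 3↔4, ...).
Working it through for "wrhwzeflovr": intermediate "ovrwrhwzefl", final "vowrhrzwfel".

vowrhrzwfel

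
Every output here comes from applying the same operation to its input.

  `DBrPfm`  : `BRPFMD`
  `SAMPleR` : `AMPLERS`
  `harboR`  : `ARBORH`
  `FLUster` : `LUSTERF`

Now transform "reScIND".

Looking at the pairs, the operation is to move the first character to the end, then convert every letter to uppercase.
For "reScIND", step one produces "eScINDr"; step two turns that into "ESCINDR".

ESCINDR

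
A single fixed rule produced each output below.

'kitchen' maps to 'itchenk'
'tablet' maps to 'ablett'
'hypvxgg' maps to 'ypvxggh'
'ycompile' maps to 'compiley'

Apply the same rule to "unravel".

Rule — move the first character to the end.
So "unravel" becomes "nravelu".

nravelu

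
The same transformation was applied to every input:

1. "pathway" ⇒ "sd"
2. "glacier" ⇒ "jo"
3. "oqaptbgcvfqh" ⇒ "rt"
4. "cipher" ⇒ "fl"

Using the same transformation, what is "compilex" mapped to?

In each case the input is transformed by: shift every letter 3 places forward in the alphabet (wrapping around), then keep only the first 2 characters.
Applying both steps to "compilex": "frpsloha", then "fr".

fr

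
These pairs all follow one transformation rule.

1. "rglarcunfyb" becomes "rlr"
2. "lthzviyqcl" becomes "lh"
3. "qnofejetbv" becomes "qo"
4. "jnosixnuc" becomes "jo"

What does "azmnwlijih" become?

am

Looking at the pairs, the operation is to keep every other character starting from the first (positions 1st, 3rd, 5th, ...), then delete the last 3 characters.
Applying both steps to "azmnwlijih": "amwii", then "am".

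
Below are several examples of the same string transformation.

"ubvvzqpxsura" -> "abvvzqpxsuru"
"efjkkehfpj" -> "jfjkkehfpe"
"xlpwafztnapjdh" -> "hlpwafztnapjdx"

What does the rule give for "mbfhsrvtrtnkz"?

The transformation: swap the first and last characters.
Doing the same to "mbfhsrvtrtnkz": "zbfhsrvtrtnkm".

zbfhsrvtrtnkm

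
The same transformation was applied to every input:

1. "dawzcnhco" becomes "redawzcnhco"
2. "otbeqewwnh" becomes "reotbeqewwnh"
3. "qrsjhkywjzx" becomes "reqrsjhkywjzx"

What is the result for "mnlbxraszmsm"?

The transformation: prepend "re".
Doing the same to "mnlbxraszmsm": "remnlbxraszmsm".

remnlbxraszmsm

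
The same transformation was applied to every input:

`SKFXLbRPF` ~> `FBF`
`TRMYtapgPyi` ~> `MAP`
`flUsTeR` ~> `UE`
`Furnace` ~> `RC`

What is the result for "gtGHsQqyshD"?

Each output is the input with this applied: keep one character in every 3, starting at position 3 (positions 3rd, 6th, 9th, ...), then convert every letter to uppercase.
Applying both steps to "gtGHsQqyshD": "GQs", then "GQS".
(Check on "SKFXLbRPF": → "FbF" → "FBF" ✓)

GQS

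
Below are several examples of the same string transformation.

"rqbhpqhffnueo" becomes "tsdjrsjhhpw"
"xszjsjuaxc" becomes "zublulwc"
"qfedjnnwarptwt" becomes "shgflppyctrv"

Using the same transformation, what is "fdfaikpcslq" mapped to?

In each case the input is transformed by: delete the last 2 characters, then shift every letter 2 places forward in the alphabet (wrapping around).
Applying both steps to "fdfaikpcslq": "fdfaikpcs", then "hfhckmreu".

hfhckmreu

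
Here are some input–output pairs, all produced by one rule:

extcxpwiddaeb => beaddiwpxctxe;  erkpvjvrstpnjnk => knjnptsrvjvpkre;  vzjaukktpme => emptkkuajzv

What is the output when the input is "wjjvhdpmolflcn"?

The pattern: reverse the string.
Applying that to "wjjvhdpmolflcn" gives "nclflompdhvjjw".

nclflompdhvjjw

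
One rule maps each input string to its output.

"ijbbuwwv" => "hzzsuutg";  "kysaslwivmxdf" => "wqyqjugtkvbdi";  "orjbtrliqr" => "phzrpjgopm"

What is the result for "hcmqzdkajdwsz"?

The pattern: move the first character to the end, then shift every letter 2 places backward in the alphabet (wrapping around).
Applying both steps to "hcmqzdkajdwsz": "cmqzdkajdwszh", then "akoxbiyhbuqxf".

akoxbiyhbuqxf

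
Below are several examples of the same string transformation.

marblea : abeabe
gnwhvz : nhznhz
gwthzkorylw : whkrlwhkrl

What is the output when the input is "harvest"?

The pattern: keep every other character starting from the second (positions 2nd, 4th, 6th, ...), then write the whole string twice.
Starting from "harvest": after the first operation, "avs"; after the second, "avsavs".

avsavs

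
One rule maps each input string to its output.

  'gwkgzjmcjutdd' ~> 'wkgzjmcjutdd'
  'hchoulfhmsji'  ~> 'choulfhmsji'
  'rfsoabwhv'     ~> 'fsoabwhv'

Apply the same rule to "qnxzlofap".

nxzlofap

Looking at the pairs, the operation is to delete the first character.
Applying that to "qnxzlofap" gives "nxzlofap".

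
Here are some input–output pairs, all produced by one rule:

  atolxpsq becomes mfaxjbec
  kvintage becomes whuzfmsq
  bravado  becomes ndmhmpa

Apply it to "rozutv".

The pattern: shift every letter 12 places forward in the alphabet (wrapping around).
Applying that to "rozutv" gives "dalgfh".

dalgfh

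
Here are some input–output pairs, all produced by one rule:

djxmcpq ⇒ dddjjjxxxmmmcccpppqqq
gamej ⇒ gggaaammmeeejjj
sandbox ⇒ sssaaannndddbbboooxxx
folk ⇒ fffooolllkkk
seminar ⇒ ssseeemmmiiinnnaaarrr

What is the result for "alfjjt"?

The pattern: repeat every character 3 times.
Doing the same to "alfjjt": "aaalllfffjjjjjjttt".

aaalllfffjjjjjjttt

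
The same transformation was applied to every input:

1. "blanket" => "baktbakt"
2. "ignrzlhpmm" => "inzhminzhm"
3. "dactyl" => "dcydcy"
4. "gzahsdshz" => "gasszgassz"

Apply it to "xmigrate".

Each output is the input with this applied: keep every other character starting from the first (positions 1st, 3rd, 5th, ...), then write the whole string twice.
Starting from "xmigrate": after the first operation, "xirt"; after the second, "xirtxirt".
(Check on "dactyl": → "dcy" → "dcydcy" ✓)

xirtxirt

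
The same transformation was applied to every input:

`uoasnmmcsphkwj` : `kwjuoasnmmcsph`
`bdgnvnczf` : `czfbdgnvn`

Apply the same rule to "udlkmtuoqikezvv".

The pattern: move the last 3 characters to the front (rotate right by 3).
Doing the same to "udlkmtuoqikezvv": "zvvudlkmtuoqike".

zvvudlkmtuoqike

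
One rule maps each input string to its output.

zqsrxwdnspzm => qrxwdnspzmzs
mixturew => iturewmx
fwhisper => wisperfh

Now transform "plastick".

lstickpa

The pattern: move the first 2 characters to the end (rotate left by 2), then swap the first and last characters.
For "plastick", step one produces "astickpl"; step two turns that into "lstickpa".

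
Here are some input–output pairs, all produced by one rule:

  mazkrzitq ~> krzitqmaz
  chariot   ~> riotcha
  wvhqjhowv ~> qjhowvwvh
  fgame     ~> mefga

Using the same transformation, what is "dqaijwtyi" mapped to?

What's happening: move the first 3 characters to the end (rotate left by 3).
"dqaijwtyi" → "ijwtyidqa".

ijwtyidqa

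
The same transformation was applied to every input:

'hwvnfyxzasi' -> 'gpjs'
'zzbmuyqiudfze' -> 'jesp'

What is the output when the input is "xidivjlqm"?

sfa

The transformation: keep one character in every 3, starting at position 2 (positions 2nd, 5th, 8th, ...), then shift every letter 10 places forward in the alphabet (wrapping around).
Working it through for "xidivjlqm": intermediate "ivq", final "sfa".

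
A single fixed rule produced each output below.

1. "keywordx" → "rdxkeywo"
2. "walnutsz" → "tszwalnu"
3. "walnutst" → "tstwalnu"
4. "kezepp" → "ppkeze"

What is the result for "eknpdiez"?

Looking at the pairs, the operation is to move the first character to the end, then swap the front and back halves of the string.
Applying both steps to "eknpdiez": "knpdieze", then "iezeknpd".

iezeknpd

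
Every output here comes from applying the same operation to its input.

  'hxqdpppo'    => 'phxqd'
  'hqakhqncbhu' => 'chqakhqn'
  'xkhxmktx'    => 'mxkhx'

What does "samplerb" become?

lsamp

What's happening: delete the last 3 characters, then move the last character to the front.
Doing the same to "samplerb": "lsamp".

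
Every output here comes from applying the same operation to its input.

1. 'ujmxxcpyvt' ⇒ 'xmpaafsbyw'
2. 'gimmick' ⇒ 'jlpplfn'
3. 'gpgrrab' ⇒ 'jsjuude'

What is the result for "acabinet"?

Looking at the pairs, the operation is to shift every letter 3 places forward in the alphabet (wrapping around).
Applying that to "acabinet" gives "dfdelqhw".

dfdelqhw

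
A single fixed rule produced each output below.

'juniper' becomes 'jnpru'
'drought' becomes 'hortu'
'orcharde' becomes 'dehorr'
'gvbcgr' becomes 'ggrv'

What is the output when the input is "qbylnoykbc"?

The pattern: sort the characters into alphabetical order, then delete the first 2 characters.
So "qbylnoykbc" becomes "cklnoqyy".

cklnoqyy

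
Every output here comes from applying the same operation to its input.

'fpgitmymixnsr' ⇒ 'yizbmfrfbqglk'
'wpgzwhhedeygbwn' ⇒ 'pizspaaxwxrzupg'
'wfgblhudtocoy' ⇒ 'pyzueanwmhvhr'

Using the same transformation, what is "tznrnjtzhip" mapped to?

Looking at the pairs, the operation is to shift every letter 7 places backward in the alphabet (wrapping around).
Applying that to "tznrnjtzhip" gives "msgkgcmsabi".

msgkgcmsabi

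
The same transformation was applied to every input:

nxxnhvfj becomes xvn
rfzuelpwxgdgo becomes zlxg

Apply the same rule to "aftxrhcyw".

thw

Each output is the input with this applied: move the first character to the end, then keep one character in every 3, starting at position 2 (positions 2nd, 5th, 8th, ...).
Starting from "aftxrhcyw": after the first operation, "ftxrhcywa"; after the second, "thw".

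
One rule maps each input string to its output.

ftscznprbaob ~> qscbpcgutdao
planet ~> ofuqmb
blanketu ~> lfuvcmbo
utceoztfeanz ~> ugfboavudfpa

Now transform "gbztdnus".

Looking at the pairs, the operation is to swap the front and back halves of the string, then shift every letter 1 place forward in the alphabet (wrapping around).
On "gbztdnus" that produces "eovthcau".

eovthcau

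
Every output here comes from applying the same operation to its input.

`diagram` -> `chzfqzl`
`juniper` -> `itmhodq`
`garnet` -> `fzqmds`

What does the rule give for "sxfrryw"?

Looking at the pairs, the operation is to shift every letter 1 place backward in the alphabet (wrapping around).
On "sxfrryw" that produces "rweqqxv".

rweqqxv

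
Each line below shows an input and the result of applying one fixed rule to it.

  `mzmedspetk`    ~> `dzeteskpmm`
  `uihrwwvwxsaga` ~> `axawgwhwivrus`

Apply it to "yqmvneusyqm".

The pattern: sort the characters into alphabetical order, then take characters alternately from the front and the back (1st, last, 2nd, 2nd-last, ...).
So "yqmvneusyqm" becomes "eymymvnuqsq".
(Check on "mzmedspetk": → "deekmmpstz" → "dzeteskpmm" ✓)

eymymvnuqsq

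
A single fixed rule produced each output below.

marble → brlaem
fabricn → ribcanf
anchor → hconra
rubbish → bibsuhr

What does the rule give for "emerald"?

In each case the input is transformed by: take characters alternately from the front and the back (1st, last, 2nd, 2nd-last, ...), then reverse the string.
Applying both steps to "emerald": "edmlear", then "raelmde".

raelmde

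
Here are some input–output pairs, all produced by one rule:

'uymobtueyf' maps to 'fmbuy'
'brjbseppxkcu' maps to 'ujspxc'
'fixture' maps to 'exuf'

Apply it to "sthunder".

rhne

Looking at the pairs, the operation is to swap the first and last characters, then keep every other character starting from the first (positions 1st, 3rd, 5th, ...).
Working it through for "sthunder": intermediate "rthundes", final "rhne".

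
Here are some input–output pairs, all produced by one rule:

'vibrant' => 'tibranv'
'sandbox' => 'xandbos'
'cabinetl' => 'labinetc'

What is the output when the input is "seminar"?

reminas

Looking at the pairs, the operation is to swap the first and last characters.
Applying that to "seminar" gives "reminas".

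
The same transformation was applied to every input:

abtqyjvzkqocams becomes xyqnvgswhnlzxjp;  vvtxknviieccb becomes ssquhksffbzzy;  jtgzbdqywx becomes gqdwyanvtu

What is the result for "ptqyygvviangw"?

mqnvvdssfxkdt

The pattern: shift every letter 3 places backward in the alphabet (wrapping around).
"ptqyygvviangw" → "mqnvvdssfxkdt".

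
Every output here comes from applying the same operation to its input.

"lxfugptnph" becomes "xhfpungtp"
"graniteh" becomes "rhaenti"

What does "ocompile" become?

ceolmip

The transformation: delete the first character, then take characters alternately from the front and the back (1st, last, 2nd, 2nd-last, ...).
Working it through for "ocompile": intermediate "compile", final "ceolmip".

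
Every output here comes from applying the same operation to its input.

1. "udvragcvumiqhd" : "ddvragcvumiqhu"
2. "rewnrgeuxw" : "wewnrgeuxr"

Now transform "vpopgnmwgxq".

qpopgnmwgxv

The transformation: swap the first and last characters.
"vpopgnmwgxq" → "qpopgnmwgxv".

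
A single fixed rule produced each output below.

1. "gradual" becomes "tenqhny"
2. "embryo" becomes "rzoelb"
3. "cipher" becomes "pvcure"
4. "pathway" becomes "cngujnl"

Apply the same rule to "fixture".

Each output is the input with this applied: shift every letter 13 places forward in the alphabet (wrapping around) — i.e. ROT13.
Applying that to "fixture" gives "svkgher".

svkgher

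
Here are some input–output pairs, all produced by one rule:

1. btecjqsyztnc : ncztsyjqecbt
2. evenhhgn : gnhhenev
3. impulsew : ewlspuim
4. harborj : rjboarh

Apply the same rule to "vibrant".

ntraibv

The transformation: reverse the string, then swap each adjacent pair of characters (1↔2, 3↔4, ...).
Working it through for "vibrant": intermediate "tnarbiv", final "ntraibv".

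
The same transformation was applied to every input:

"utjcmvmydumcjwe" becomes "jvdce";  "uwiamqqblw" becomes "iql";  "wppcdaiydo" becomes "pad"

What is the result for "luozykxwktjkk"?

okkk

Rule — keep one character in every 3, starting at position 3 (positions 3rd, 6th, 9th, ...).
Doing the same to "luozykxwktjkk": "okkk".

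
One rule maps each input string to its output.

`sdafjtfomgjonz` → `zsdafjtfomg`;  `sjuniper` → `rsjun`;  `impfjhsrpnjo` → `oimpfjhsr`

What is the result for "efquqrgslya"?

The pattern: move the last character to the front, then delete the last 3 characters.
For "efquqrgslya" the result is "aefquqrg".

aefquqrg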